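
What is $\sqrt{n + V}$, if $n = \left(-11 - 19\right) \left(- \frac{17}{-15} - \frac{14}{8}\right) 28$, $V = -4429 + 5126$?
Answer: $9 \sqrt{15} \approx 34.857$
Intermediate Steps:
$V = 697$
$n = 518$ ($n = \left(-11 - 19\right) \left(\left(-17\right) \left(- \frac{1}{15}\right) - \frac{7}{4}\right) 28 = - 30 \left(\frac{17}{15} - \frac{7}{4}\right) 28 = \left(-30\right) \left(- \frac{37}{60}\right) 28 = \frac{37}{2} \cdot 28 = 518$)
$\sqrt{n + V} = \sqrt{518 + 697} = \sqrt{1215} = 9 \sqrt{15}$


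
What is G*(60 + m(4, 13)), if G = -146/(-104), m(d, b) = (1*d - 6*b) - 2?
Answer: -292/13 ≈ -22.462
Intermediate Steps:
m(d, b) = -2 + d - 6*b (m(d, b) = (d - 6*b) - 2 = -2 + d - 6*b)
G = 73/52 (G = -146*(-1/104) = 73/52 ≈ 1.4038)
G*(60 + m(4, 13)) = 73*(60 + (-2 + 4 - 6*13))/52 = 73*(60 + (-2 + 4 - 78))/52 = 73*(60 - 76)/52 = (73/52)*(-16) = -292/13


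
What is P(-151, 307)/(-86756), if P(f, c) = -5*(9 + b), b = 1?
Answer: 25/43378 ≈ 0.00057633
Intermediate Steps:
P(f, c) = -50 (P(f, c) = -5*(9 + 1) = -5*10 = -50)
P(-151, 307)/(-86756) = -50/(-86756) = -50*(-1/86756) = 25/43378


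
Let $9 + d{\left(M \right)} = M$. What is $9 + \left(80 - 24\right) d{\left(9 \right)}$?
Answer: $9$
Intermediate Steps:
$d{\left(M \right)} = -9 + M$
$9 + \left(80 - 24\right) d{\left(9 \right)} = 9 + \left(80 - 24\right) \left(-9 + 9\right) = 9 + 56 \cdot 0 = 9 + 0 = 9$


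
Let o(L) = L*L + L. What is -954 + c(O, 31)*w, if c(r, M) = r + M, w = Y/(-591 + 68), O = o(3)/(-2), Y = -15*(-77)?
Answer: -527817/523 ≈ -1009.2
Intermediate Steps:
Y = 1155
o(L) = L + L² (o(L) = L² + L = L + L²)
O = -6 (O = (3*(1 + 3))/(-2) = (3*4)*(-½) = 12*(-½) = -6)
w = -1155/523 (w = 1155/(-591 + 68) = 1155/(-523) = 1155*(-1/523) = -1155/523 ≈ -2.2084)
c(r, M) = M + r
-954 + c(O, 31)*w = -954 + (31 - 6)*(-1155/523) = -954 + 25*(-1155/523) = -954 - 28875/523 = -527817/523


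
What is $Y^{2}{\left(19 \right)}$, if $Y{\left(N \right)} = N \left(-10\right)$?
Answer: $36100$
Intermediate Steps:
$Y{\left(N \right)} = - 10 N$
$Y^{2}{\left(19 \right)} = \left(\left(-10\right) 19\right)^{2} = \left(-190\right)^{2} = 36100$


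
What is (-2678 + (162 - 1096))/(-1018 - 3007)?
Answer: 516/575 ≈ 0.89739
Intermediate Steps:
(-2678 + (162 - 1096))/(-1018 - 3007) = (-2678 - 934)/(-4025) = -3612*(-1/4025) = 516/575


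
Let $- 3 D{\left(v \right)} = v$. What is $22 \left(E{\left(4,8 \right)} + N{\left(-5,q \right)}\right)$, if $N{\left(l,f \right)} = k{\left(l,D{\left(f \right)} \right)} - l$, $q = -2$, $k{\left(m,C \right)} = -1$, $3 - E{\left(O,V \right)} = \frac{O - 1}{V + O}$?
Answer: $\frac{297}{2} \approx 148.5$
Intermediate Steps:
$E{\left(O,V \right)} = 3 - \frac{-1 + O}{O + V}$ ($E{\left(O,V \right)} = 3 - \frac{O - 1}{V + O} = 3 - \frac{-1 + O}{O + V}$)
$D{\left(v \right)} = - \frac{v}{3}$
$N{\left(l,f \right)} = -1 - l$
$22 \left(E{\left(4,8 \right)} + N{\left(-5,q \right)}\right) = 22 \left(\frac{1 + 2 \cdot 4 + 3 \cdot 8}{4 + 8} - -4\right) = 22 \left(\frac{1 + 8 + 24}{12} + \left(-1 + 5\right)\right) = 22 \left(\frac{1}{12} \cdot 33 + 4\right) = 22 \left(\frac{11}{4} + 4\right) = 22 \cdot \frac{27}{4} = \frac{297}{2}$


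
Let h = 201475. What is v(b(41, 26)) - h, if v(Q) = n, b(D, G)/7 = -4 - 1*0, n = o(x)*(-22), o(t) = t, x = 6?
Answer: -201607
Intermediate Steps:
n = -132 (n = 6*(-22) = -132)
b(D, G) = -28 (b(D, G) = 7*(-4 - 1*0) = 7*(-4 + 0) = 7*(-4) = -28)
v(Q) = -132
v(b(41, 26)) - h = -132 - 1*201475 = -132 - 201475 = -201607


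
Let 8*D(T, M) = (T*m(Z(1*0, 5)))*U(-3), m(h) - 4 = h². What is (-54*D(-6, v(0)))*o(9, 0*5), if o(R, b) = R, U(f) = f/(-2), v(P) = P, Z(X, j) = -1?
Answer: 10935/4 ≈ 2733.8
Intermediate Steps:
U(f) = -f/2 (U(f) = f*(-½) = -f/2)
m(h) = 4 + h²
D(T, M) = 15*T/16 (D(T, M) = ((T*(4 + (-1)²))*(-½*(-3)))/8 = ((T*(4 + 1))*(3/2))/8 = ((T*5)*(3/2))/8 = ((5*T)*(3/2))/8 = (15*T/2)/8 = 15*T/16)
(-54*D(-6, v(0)))*o(9, 0*5) = -405*(-6)/8*9 = -54*(-45/8)*9 = (1215/4)*9 = 10935/4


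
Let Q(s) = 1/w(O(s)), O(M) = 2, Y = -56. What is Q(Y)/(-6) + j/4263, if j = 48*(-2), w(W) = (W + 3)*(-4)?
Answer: -2419/170520 ≈ -0.014186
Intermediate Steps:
w(W) = -12 - 4*W (w(W) = (3 + W)*(-4) = -12 - 4*W)
j = -96
Q(s) = -1/20 (Q(s) = 1/(-12 - 4*2) = 1/(-12 - 8) = 1/(-20) = -1/20)
Q(Y)/(-6) + j/4263 = -1/20/(-6) - 96/4263 = -1/20*(-1/6) - 96*1/4263 = 1/120 - 32/1421 = -2419/170520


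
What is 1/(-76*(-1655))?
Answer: 1/125780 ≈ 7.9504e-6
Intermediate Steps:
1/(-76*(-1655)) = 1/125780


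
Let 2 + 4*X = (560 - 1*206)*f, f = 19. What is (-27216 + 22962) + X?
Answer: -2573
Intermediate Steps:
X = 1681 (X = -½ + ((560 - 1*206)*19)/4 = -½ + ((560 - 206)*19)/4 = -½ + (354*19)/4 = -½ + (¼)*6726 = -½ + 3363/2 = 1681)
(-27216 + 22962) + X = (-27216 + 22962) + 1681 = -4254 + 1681 = -2573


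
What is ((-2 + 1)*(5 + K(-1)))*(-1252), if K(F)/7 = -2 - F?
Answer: -2504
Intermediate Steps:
K(F) = -14 - 7*F (K(F) = 7*(-2 - F) = -14 - 7*F)
((-2 + 1)*(5 + K(-1)))*(-1252) = ((-2 + 1)*(5 + (-14 - 7*(-1))))*(-1252) = -(5 + (-14 + 7))*(-1252) = -(5 - 7)*(-1252) = -1*(-2)*(-1252) = 2*(-1252) = -2504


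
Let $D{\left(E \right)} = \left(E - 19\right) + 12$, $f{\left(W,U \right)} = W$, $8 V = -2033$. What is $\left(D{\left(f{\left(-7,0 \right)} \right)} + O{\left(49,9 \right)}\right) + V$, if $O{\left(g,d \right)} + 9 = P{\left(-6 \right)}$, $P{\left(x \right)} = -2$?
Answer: $- \frac{2233}{8} \approx -279.13$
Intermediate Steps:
$V = - \frac{2033}{8}$ ($V = \frac{1}{8} \left(-2033\right) = - \frac{2033}{8} \approx -254.13$)
$D{\left(E \right)} = -7 + E$ ($D{\left(E \right)} = \left(-19 + E\right) + 12 = -7 + E$)
$O{\left(g,d \right)} = -11$ ($O{\left(g,d \right)} = -9 - 2 = -11$)
$\left(D{\left(f{\left(-7,0 \right)} \right)} + O{\left(49,9 \right)}\right) + V = \left(\left(-7 - 7\right) - 11\right) - \frac{2033}{8} = \left(-14 - 11\right) - \frac{2033}{8} = -25 - \frac{2033}{8} = - \frac{2233}{8}$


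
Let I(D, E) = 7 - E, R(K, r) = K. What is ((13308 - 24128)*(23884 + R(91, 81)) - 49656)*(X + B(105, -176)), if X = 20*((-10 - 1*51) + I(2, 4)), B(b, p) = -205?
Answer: 354161747940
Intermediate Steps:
X = -1160 (X = 20*((-10 - 1*51) + (7 - 1*4)) = 20*((-10 - 51) + (7 - 4)) = 20*(-61 + 3) = 20*(-58) = -1160)
((13308 - 24128)*(23884 + R(91, 81)) - 49656)*(X + B(105, -176)) = ((13308 - 24128)*(23884 + 91) - 49656)*(-1160 - 205) = (-10820*23975 - 49656)*(-1365) = (-259409500 - 49656)*(-1365) = -259459156*(-1365) = 354161747940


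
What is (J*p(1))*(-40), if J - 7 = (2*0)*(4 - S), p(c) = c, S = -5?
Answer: -280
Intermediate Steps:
J = 7 (J = 7 + (2*0)*(4 - 1*(-5)) = 7 + 0*(4 + 5) = 7 + 0*9 = 7 + 0 = 7)
(J*p(1))*(-40) = (7*1)*(-40) = 7*(-40) = -280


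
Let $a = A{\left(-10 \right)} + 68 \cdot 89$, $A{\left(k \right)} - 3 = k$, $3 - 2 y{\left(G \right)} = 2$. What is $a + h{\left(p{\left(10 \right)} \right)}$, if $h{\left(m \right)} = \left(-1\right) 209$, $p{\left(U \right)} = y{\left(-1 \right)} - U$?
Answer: $5836$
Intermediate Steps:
$y{\left(G \right)} = \frac{1}{2}$ ($y{\left(G \right)} = \frac{3}{2} - 1 = \frac{1}{2}$)
$A{\left(k \right)} = 3 + k$
$p{\left(U \right)} = \frac{1}{2} - U$
$h{\left(m \right)} = -209$
$a = 6045$ ($a = \left(3 - 10\right) + 68 \cdot 89 = -7 + 6052 = 6045$)
$a + h{\left(p{\left(10 \right)} \right)} = 6045 - 209 = 5836$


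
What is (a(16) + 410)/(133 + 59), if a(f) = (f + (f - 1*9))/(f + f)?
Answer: 4381/2048 ≈ 2.1392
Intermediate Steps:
a(f) = (-9 + 2*f)/(2*f) (a(f) = (f + (f - 9))/((2*f)) = (f + (-9 + f))*(1/(2*f)) = (-9 + 2*f)*(1/(2*f)) = (-9 + 2*f)/(2*f))
(a(16) + 410)/(133 + 59) = ((-9/2 + 16)/16 + 410)/(133 + 59) = ((1/16)*(23/2) + 410)/192 = (23/32 + 410)*(1/192) = (13143/32)*(1/192) = 4381/2048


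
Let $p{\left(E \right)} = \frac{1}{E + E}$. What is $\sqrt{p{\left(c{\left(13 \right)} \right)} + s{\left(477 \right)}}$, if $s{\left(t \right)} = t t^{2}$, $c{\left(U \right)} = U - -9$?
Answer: $\frac{\sqrt{52529165183}}{22} \approx 10418.0$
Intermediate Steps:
$c{\left(U \right)} = 9 + U$ ($c{\left(U \right)} = U + 9 = 9 + U$)
$p{\left(E \right)} = \frac{1}{2 E}$
$s{\left(t \right)} = t^{3}$
$\sqrt{p{\left(c{\left(13 \right)} \right)} + s{\left(477 \right)}} = \sqrt{\frac{1}{2 \left(9 + 13\right)} + 477^{3}} = \sqrt{\frac{1}{2 \cdot 22} + 108531333} = \sqrt{\frac{1}{2} \cdot \frac{1}{22} + 108531333} = \sqrt{\frac{1}{44} + 108531333} = \sqrt{\frac{4775378653}{44}} = \frac{\sqrt{52529165183}}{22}$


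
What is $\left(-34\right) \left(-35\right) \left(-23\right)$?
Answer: $-27370$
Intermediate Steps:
$\left(-34\right) \left(-35\right) \left(-23\right) = 1190 \left(-23\right) = -27370$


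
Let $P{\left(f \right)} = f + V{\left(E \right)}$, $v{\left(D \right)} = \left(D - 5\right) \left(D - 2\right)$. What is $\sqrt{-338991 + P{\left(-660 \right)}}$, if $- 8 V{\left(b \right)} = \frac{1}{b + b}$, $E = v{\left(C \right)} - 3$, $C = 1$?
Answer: $\frac{23 i \sqrt{10273}}{4} \approx 582.8 i$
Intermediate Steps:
$v{\left(D \right)} = \left(-5 + D\right) \left(-2 + D\right)$
$E = 1$ ($E = \left(10 + 1^{2} - 7\right) - 3 = \left(10 + 1 - 7\right) - 3 = 4 - 3 = 1$)
$V{\left(b \right)} = - \frac{1}{16 b}$ ($V{\left(b \right)} = - \frac{1}{8 \left(b + b\right)} = - \frac{1}{8 \cdot 2 b} = - \frac{\frac{1}{2} \frac{1}{b}}{8} = - \frac{1}{16 b}$)
$P{\left(f \right)} = - \frac{1}{16} + f$ ($P{\left(f \right)} = f - \frac{1}{16 \cdot 1} = f - \frac{1}{16} = - \frac{1}{16} + f$)
$\sqrt{-338991 + P{\left(-660 \right)}} = \sqrt{-338991 - \frac{10561}{16}} = \sqrt{- \frac{5434417}{16}} = \frac{23 i \sqrt{10273}}{4}$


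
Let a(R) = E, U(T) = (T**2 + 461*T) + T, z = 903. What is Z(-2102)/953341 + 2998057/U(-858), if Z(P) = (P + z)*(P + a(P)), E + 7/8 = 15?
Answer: 927183250231/80978691222 ≈ 11.450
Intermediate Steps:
E = 113/8 (E = -7/8 + 15 = 113/8 ≈ 14.125)
U(T) = T**2 + 462*T
a(R) = 113/8
Z(P) = (903 + P)*(113/8 + P) (Z(P) = (P + 903)*(P + 113/8) = (903 + P)*(113/8 + P))
Z(-2102)/953341 + 2998057/U(-858) = (102039/8 + (-2102)**2 + (7337/8)*(-2102))/953341 + 2998057/((-858*(462 - 858))) = (102039/8 + 4418404 - 7711187/4)*(1/953341) + 2998057/((-858*(-396))) = (20026897/8)*(1/953341) + 2998057/339768 = 20026897/7626728 + 2998057*(1/339768) = 20026897/7626728 + 2998057/339768 = 927183250231/80978691222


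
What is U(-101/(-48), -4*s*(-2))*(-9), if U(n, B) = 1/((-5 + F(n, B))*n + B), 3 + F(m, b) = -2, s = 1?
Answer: 216/313 ≈ 0.69010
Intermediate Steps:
F(m, b) = -5 (F(m, b) = -3 - 2 = -5)
U(n, B) = 1/(B - 10*n) (U(n, B) = 1/((-5 - 5)*n + B) = 1/(-10*n + B) = 1/(B - 10*n))
U(-101/(-48), -4*s*(-2))*(-9) = -9/(-4*1*(-2) - (-1010)/(-48)) = -9/(-4*(-2) - (-1010)*(-1)/48) = -9/(8 - 10*101/48) = -9/(8 - 505/24) = -9/(-313/24) = -24/313*(-9) = 216/313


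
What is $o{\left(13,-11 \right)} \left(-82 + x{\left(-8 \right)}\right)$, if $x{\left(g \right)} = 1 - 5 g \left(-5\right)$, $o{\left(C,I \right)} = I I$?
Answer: $-34122$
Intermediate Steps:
$o{\left(C,I \right)} = I^{2}$
$x{\left(g \right)} = 25 g$ ($x{\left(g \right)} = 1 \cdot 25 g = 25 g$)
$o{\left(13,-11 \right)} \left(-82 + x{\left(-8 \right)}\right) = \left(-11\right)^{2} \left(-82 + 25 \left(-8\right)\right) = 121 \left(-82 - 200\right) = 121 \left(-282\right) = -34122$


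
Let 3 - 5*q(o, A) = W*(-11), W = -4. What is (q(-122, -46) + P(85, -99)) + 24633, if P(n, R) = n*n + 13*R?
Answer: 152814/5 ≈ 30563.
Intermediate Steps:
q(o, A) = -41/5 (q(o, A) = ⅗ - (-4)*(-11)/5 = ⅗ - ⅕*44 = ⅗ - 44/5 = -41/5)
P(n, R) = n² + 13*R
(q(-122, -46) + P(85, -99)) + 24633 = (-41/5 + (85² + 13*(-99))) + 24633 = (-41/5 + (7225 - 1287)) + 24633 = (-41/5 + 5938) + 24633 = 29649/5 + 24633 = 152814/5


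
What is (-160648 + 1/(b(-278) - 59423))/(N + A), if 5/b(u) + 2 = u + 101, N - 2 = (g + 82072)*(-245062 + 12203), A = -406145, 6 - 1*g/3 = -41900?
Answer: 1708768116035/514670321401245666 ≈ 3.3201e-6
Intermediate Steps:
g = 125718 (g = 18 - 3*(-41900) = 18 + 125700 = 125718)
N = -48385771608 (N = 2 + (125718 + 82072)*(-245062 + 12203) = 2 + 207790*(-232859) = 2 - 48385771610 = -48385771608)
b(u) = 5/(99 + u) (b(u) = 5/(-2 + (u + 101)) = 5/(-2 + (101 + u)) = 5/(99 + u))
(-160648 + 1/(b(-278) - 59423))/(N + A) = (-160648 + 1/(5/(99 - 278) - 59423))/(-48385771608 - 406145) = (-160648 + 1/(5/(-179) - 59423))/(-48386177753) = (-160648 + 1/(5*(-1/179) - 59423))*(-1/48386177753) = (-160648 + 1/(-5/179 - 59423))*(-1/48386177753) = (-160648 + 1/(-10636722/179))*(-1/48386177753) = (-160648 - 179/10636722)*(-1/48386177753) = -1708768116035/10636722*(-1/48386177753) = 1708768116035/514670321401245666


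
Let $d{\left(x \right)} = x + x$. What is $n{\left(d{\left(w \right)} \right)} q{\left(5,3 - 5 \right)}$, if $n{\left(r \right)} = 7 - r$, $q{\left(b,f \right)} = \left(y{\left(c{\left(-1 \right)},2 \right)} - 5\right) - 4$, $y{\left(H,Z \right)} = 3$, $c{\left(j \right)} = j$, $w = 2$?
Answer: $-18$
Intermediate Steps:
$q{\left(b,f \right)} = -6$ ($q{\left(b,f \right)} = \left(3 - 5\right) - 4 = -2 - 4 = -6$)
$d{\left(x \right)} = 2 x$
$n{\left(d{\left(w \right)} \right)} q{\left(5,3 - 5 \right)} = \left(7 - 2 \cdot 2\right) \left(-6\right) = \left(7 - 4\right) \left(-6\right) = 3 \left(-6\right) = -18$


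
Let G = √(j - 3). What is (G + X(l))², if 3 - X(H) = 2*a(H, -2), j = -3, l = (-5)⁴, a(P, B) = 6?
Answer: (9 - I*√6)² ≈ 75.0 - 44.091*I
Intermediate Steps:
l = 625
G = I*√6 (G = √(-3 - 3) = √(-6) = I*√6 ≈ 2.4495*I)
X(H) = -9 (X(H) = 3 - 2*6 = 3 - 1*12 = 3 - 12 = -9)
(G + X(l))² = (I*√6 - 9)² = (-9 + I*√6)²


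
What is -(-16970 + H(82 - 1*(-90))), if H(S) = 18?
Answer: 16952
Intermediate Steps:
-(-16970 + H(82 - 1*(-90))) = -(-16970 + 18) = -1*(-16952) = 16952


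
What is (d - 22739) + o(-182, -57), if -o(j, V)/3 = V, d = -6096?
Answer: -28664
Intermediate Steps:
o(j, V) = -3*V
(d - 22739) + o(-182, -57) = (-6096 - 22739) - 3*(-57) = -28835 + 171 = -28664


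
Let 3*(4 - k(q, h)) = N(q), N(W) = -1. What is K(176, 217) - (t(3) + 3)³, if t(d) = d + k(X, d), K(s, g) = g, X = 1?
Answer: -23932/27 ≈ -886.37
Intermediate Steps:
k(q, h) = 13/3 (k(q, h) = 4 - ⅓*(-1) = 4 + ⅓ = 13/3)
t(d) = 13/3 + d (t(d) = d + 13/3 = 13/3 + d)
K(176, 217) - (t(3) + 3)³ = 217 - ((13/3 + 3) + 3)³ = 217 - (22/3 + 3)³ = 217 - (31/3)³ = 217 - 1*29791/27 = 217 - 29791/27 = -23932/27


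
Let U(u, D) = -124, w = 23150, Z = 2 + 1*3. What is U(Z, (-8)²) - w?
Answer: -23274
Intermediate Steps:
Z = 5 (Z = 2 + 3 = 5)
U(Z, (-8)²) - w = -124 - 1*23150 = -124 - 23150 = -23274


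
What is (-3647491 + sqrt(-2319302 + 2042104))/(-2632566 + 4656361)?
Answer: -3647491/2023795 + I*sqrt(277198)/2023795 ≈ -1.8023 + 0.00026015*I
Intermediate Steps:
(-3647491 + sqrt(-2319302 + 2042104))/(-2632566 + 4656361) = (-3647491 + sqrt(-277198))/2023795 = (-3647491 + I*sqrt(277198))*(1/2023795) = -3647491/2023795 + I*sqrt(277198)/2023795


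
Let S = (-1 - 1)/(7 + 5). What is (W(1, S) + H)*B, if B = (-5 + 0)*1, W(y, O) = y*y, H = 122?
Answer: -615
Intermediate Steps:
S = -⅙ (S = -2/12 = -2*1/12 = -⅙ ≈ -0.16667)
W(y, O) = y²
B = -5 (B = -5*1 = -5)
(W(1, S) + H)*B = (1² + 122)*(-5) = (1 + 122)*(-5) = 123*(-5) = -615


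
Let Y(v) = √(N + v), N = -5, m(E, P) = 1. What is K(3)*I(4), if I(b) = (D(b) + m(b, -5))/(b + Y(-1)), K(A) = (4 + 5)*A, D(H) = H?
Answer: 270/11 - 135*I*√6/22 ≈ 24.545 - 15.031*I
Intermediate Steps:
Y(v) = √(-5 + v)
K(A) = 9*A
I(b) = (1 + b)/(b + I*√6) (I(b) = (b + 1)/(b + √(-5 - 1)) = (1 + b)/(b + √(-6)) = (1 + b)/(b + I*√6))
K(3)*I(4) = (9*3)*((1 + 4)/(4 + I*√6)) = 27*(5/(4 + I*√6)) = 135/(4 + I*√6)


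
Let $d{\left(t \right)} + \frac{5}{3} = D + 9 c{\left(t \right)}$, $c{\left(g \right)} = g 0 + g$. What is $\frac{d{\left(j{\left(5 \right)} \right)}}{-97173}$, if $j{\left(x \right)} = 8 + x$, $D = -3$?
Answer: $- \frac{337}{291519} \approx -0.001156$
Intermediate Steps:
$c{\left(g \right)} = g$ ($c{\left(g \right)} = 0 + g = g$)
$d{\left(t \right)} = - \frac{14}{3} + 9 t$ ($d{\left(t \right)} = - \frac{5}{3} + \left(-3 + 9 t\right) = - \frac{14}{3} + 9 t$)
$\frac{d{\left(j{\left(5 \right)} \right)}}{-97173} = \frac{- \frac{14}{3} + 9 \left(8 + 5\right)}{-97173} = \left(- \frac{14}{3} + 9 \cdot 13\right) \left(- \frac{1}{97173}\right) = \left(- \frac{14}{3} + 117\right) \left(- \frac{1}{97173}\right) = \frac{337}{3} \left(- \frac{1}{97173}\right) = - \frac{337}{291519}$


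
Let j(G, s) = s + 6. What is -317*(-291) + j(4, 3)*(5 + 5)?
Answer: 92337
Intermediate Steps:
j(G, s) = 6 + s
-317*(-291) + j(4, 3)*(5 + 5) = -317*(-291) + (6 + 3)*(5 + 5) = 92247 + 9*10 = 92247 + 90 = 92337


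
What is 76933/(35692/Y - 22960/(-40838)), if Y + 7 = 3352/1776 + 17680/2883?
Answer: 48829024670185/22212152810288 ≈ 2.1983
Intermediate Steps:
Y = 217585/213342 (Y = -7 + (3352/1776 + 17680/2883) = -7 + (3352*(1/1776) + 17680*(1/2883)) = -7 + (419/222 + 17680/2883) = -7 + 1710979/213342 = 217585/213342 ≈ 1.0199)
76933/(35692/Y - 22960/(-40838)) = 76933/(35692/(217585/213342) - 22960/(-40838)) = 76933/(35692*(213342/217585) - 22960*(-1/40838)) = 76933/(7614602664/217585 + 1640/2917) = 76933/(22212152810288/634695445) = 76933*(634695445/22212152810288) = 48829024670185/22212152810288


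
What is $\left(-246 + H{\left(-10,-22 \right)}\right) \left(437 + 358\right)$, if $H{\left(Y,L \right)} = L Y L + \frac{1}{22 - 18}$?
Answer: $- \frac{16172685}{4} \approx -4.0432 \cdot 10^{6}$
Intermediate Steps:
$H{\left(Y,L \right)} = \frac{1}{4} + Y L^{2}$ ($H{\left(Y,L \right)} = Y L^{2} + \frac{1}{4} = \frac{1}{4} + Y L^{2}$)
$\left(-246 + H{\left(-10,-22 \right)}\right) \left(437 + 358\right) = \left(-246 + \left(\frac{1}{4} - 10 \left(-22\right)^{2}\right)\right) \left(437 + 358\right) = \left(-246 + \left(\frac{1}{4} - 4840\right)\right) 795 = \left(-246 - \frac{19359}{4}\right) 795 = \left(- \frac{20343}{4}\right) 795 = - \frac{16172685}{4}$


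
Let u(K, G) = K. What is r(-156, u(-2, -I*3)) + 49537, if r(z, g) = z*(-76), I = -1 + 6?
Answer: 61393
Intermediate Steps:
I = 5
r(z, g) = -76*z
r(-156, u(-2, -I*3)) + 49537 = -76*(-156) + 49537 = 11856 + 49537 = 61393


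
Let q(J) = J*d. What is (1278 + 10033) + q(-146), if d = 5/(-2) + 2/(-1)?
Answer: 11968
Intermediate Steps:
d = -9/2 (d = 5*(-1/2) + 2*(-1) = -5/2 - 2 = -9/2 ≈ -4.5000)
q(J) = -9*J/2 (q(J) = J*(-9/2) = -9*J/2)
(1278 + 10033) + q(-146) = (1278 + 10033) - 9/2*(-146) = 11311 + 657 = 11968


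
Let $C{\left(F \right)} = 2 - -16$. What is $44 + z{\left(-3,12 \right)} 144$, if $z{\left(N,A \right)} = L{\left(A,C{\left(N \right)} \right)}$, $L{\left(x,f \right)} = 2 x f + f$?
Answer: $64844$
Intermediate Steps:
$C{\left(F \right)} = 18$ ($C{\left(F \right)} = 2 + 16 = 18$)
$L{\left(x,f \right)} = f + 2 f x$ ($L{\left(x,f \right)} = 2 f x + f = f + 2 f x$)
$z{\left(N,A \right)} = 18 + 36 A$ ($z{\left(N,A \right)} = 18 \left(1 + 2 A\right) = 18 + 36 A$)
$44 + z{\left(-3,12 \right)} 144 = 44 + \left(18 + 36 \cdot 12\right) 144 = 44 + \left(18 + 432\right) 144 = 44 + 450 \cdot 144 = 44 + 64800 = 64844$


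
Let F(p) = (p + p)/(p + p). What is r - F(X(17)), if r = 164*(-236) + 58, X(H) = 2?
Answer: -38647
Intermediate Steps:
r = -38646 (r = -38704 + 58 = -38646)
F(p) = 1 (F(p) = (2*p)/((2*p)) = (2*p)*(1/(2*p)) = 1)
r - F(X(17)) = -38646 - 1*1 = -38646 - 1 = -38647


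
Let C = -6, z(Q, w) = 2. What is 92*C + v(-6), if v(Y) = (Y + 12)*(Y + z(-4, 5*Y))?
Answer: -576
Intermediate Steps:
v(Y) = (2 + Y)*(12 + Y) (v(Y) = (Y + 12)*(Y + 2) = (12 + Y)*(2 + Y) = (2 + Y)*(12 + Y))
92*C + v(-6) = 92*(-6) + (24 + (-6)² + 14*(-6)) = -552 + (24 + 36 - 84) = -552 - 24 = -576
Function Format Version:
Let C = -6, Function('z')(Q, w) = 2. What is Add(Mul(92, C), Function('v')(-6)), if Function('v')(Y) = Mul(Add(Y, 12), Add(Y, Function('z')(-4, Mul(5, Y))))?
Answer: -576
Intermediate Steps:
Function('v')(Y) = Mul(Add(2, Y), Add(12, Y)) (Function('v')(Y) = Mul(Add(Y, 12), Add(Y, 2)) = Mul(Add(12, Y), Add(2, Y)) = Mul(Add(2, Y), Add(12, Y)))
Add(Mul(92, C), Function('v')(-6)) = Add(Mul(92, -6), Add(24, Pow(-6, 2), Mul(14, -6))) = Add(-552, Add(24, 36, -84)) = Add(-552, -24) = -576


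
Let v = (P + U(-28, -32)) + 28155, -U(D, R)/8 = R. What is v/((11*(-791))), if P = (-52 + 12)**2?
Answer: -30011/8701 ≈ -3.4491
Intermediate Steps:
U(D, R) = -8*R
P = 1600 (P = (-40)**2 = 1600)
v = 30011 (v = (1600 - 8*(-32)) + 28155 = (1600 + 256) + 28155 = 1856 + 28155 = 30011)
v/((11*(-791))) = 30011/((11*(-791))) = 30011/(-8701) = 30011*(-1/8701) = -30011/8701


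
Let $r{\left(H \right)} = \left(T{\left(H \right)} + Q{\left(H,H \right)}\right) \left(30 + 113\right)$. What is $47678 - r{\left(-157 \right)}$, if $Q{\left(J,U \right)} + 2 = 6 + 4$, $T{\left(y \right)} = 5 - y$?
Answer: $23368$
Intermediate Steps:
$Q{\left(J,U \right)} = 8$ ($Q{\left(J,U \right)} = -2 + \left(6 + 4\right) = -2 + 10 = 8$)
$r{\left(H \right)} = 1859 - 143 H$ ($r{\left(H \right)} = \left(\left(5 - H\right) + 8\right) \left(30 + 113\right) = \left(13 - H\right) 143 = 1859 - 143 H$)
$47678 - r{\left(-157 \right)} = 47678 - \left(1859 - -22451\right) = 47678 - \left(1859 + 22451\right) = 47678 - 24310 = 23368$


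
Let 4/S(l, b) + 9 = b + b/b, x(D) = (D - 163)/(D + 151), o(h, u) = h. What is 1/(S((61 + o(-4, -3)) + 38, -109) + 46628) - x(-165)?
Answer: -894696589/38188304 ≈ -23.429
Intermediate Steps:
x(D) = (-163 + D)/(151 + D)
S(l, b) = 4/(-8 + b) (S(l, b) = 4/(-9 + (b + b/b)) = 4/(-9 + (b + 1)) = 4/(-9 + (1 + b)) = 4/(-8 + b))
1/(S((61 + o(-4, -3)) + 38, -109) + 46628) - x(-165) = 1/(4/(-8 - 109) + 46628) - (-163 - 165)/(151 - 165) = 1/(4/(-117) + 46628) - (-328)/(-14) = 1/(4*(-1/117) + 46628) - (-1)*(-328)/14 = 1/(-4/117 + 46628) - 1*164/7 = 1/(5455472/117) - 164/7 = 117/5455472 - 164/7 = -894696589/38188304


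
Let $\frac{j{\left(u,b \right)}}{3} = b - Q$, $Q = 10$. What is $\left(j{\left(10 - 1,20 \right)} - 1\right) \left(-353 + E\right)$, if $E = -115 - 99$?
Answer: $-16443$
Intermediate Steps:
$j{\left(u,b \right)} = -30 + 3 b$ ($j{\left(u,b \right)} = 3 \left(b - 10\right) = 3 \left(-10 + b\right) = -30 + 3 b$)
$E = -214$
$\left(j{\left(10 - 1,20 \right)} - 1\right) \left(-353 + E\right) = \left(\left(-30 + 3 \cdot 20\right) - 1\right) \left(-353 - 214\right) = \left(\left(-30 + 60\right) - 1\right) \left(-567\right) = \left(30 - 1\right) \left(-567\right) = 29 \left(-567\right) = -16443$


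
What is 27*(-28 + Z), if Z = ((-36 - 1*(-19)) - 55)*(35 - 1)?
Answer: -66852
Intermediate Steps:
Z = -2448 (Z = ((-36 + 19) - 55)*34 = (-17 - 55)*34 = -72*34 = -2448)
27*(-28 + Z) = 27*(-28 - 2448) = 27*(-2476) = -66852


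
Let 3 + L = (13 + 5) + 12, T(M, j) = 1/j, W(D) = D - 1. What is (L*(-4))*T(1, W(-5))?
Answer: 18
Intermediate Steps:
W(D) = -1 + D
L = 27 (L = -3 + ((13 + 5) + 12) = -3 + (18 + 12) = -3 + 30 = 27)
(L*(-4))*T(1, W(-5)) = (27*(-4))/(-1 - 5) = -108/(-6) = -108*(-⅙) = 18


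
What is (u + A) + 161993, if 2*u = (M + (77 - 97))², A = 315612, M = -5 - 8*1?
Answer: 956299/2 ≈ 4.7815e+5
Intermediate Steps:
M = -13 (M = -5 - 8 = -13)
u = 1089/2 (u = (-13 + (77 - 97))²/2 = (-13 - 20)²/2 = (½)*(-33)² = (½)*1089 = 1089/2 ≈ 544.50)
(u + A) + 161993 = (1089/2 + 315612) + 161993 = 632313/2 + 161993 = 956299/2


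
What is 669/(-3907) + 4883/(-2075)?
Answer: -20466056/8107025 ≈ -2.5245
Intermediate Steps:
669/(-3907) + 4883/(-2075) = 669*(-1/3907) + 4883*(-1/2075) = -669/3907 - 4883/2075 = -20466056/8107025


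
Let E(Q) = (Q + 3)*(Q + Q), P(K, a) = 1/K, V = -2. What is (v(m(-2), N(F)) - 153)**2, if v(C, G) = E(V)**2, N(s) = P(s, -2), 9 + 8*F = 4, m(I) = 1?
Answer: 18769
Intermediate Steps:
E(Q) = 2*Q*(3 + Q) (E(Q) = (3 + Q)*(2*Q) = 2*Q*(3 + Q))
F = -5/8 (F = -9/8 + (1/8)*4 = -9/8 + 1/2 = -5/8 ≈ -0.62500)
N(s) = 1/s
v(C, G) = 16 (v(C, G) = (2*(-2)*(3 - 2))**2 = (2*(-2)*1)**2 = (-4)**2 = 16)
(v(m(-2), N(F)) - 153)**2 = (16 - 153)**2 = (-137)**2 = 18769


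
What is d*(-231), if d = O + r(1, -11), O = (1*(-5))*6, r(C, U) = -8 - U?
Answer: 6237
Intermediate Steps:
O = -30 (O = -5*6 = -30)
d = -27 (d = -30 + (-8 - 1*(-11)) = -30 + (-8 + 11) = -30 + 3 = -27)
d*(-231) = -27*(-231) = 6237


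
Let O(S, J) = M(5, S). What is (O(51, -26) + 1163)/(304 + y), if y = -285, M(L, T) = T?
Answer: 1214/19 ≈ 63.895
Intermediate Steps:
O(S, J) = S
(O(51, -26) + 1163)/(304 + y) = (51 + 1163)/(304 - 285) = 1214/19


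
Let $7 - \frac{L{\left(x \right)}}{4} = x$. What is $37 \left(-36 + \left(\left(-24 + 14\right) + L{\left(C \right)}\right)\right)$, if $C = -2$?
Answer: $-370$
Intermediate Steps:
$L{\left(x \right)} = 28 - 4 x$
$37 \left(-36 + \left(\left(-24 + 14\right) + L{\left(C \right)}\right)\right) = 37 \left(-36 + \left(\left(-24 + 14\right) + \left(28 - -8\right)\right)\right) = 37 \left(-36 + \left(-10 + \left(28 + 8\right)\right)\right) = 37 \left(-36 + \left(-10 + 36\right)\right) = 37 \left(-36 + 26\right) = 37 \left(-10\right) = -370$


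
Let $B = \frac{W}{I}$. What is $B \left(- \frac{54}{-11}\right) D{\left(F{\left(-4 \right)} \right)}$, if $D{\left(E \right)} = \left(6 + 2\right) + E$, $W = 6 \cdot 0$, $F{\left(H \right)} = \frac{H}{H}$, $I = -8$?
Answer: $0$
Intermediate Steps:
$F{\left(H \right)} = 1$
$W = 0$
$D{\left(E \right)} = 8 + E$
$B = 0$ ($B = \frac{0}{-8} = 0 \left(- \frac{1}{8}\right) = 0$)
$B \left(- \frac{54}{-11}\right) D{\left(F{\left(-4 \right)} \right)} = 0 \left(- \frac{54}{-11}\right) \left(8 + 1\right) = 0 \left(\left(-54\right) \left(- \frac{1}{11}\right)\right) 9 = 0 \cdot \frac{54}{11} \cdot 9 = 0 \cdot 9 = 0$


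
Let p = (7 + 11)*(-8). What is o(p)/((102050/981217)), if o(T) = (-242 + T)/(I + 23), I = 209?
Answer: -189374881/11837800 ≈ -15.997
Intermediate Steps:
p = -144 (p = 18*(-8) = -144)
o(T) = -121/116 + T/232 (o(T) = (-242 + T)/(209 + 23) = (-242 + T)/232 = (-242 + T)*(1/232) = -121/116 + T/232)
o(p)/((102050/981217)) = (-121/116 + (1/232)*(-144))/((102050/981217)) = (-121/116 - 18/29)/((102050*(1/981217))) = -193/(116*102050/981217) = -193/116*981217/102050 = -189374881/11837800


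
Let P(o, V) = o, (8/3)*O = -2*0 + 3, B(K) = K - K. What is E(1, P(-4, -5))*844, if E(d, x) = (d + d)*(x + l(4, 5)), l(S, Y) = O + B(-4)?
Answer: -4853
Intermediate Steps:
B(K) = 0
O = 9/8 (O = 3*(-2*0 + 3)/8 = 3*(0 + 3)/8 = (3/8)*3 = 9/8 ≈ 1.1250)
l(S, Y) = 9/8 (l(S, Y) = 9/8 + 0 = 9/8)
E(d, x) = 2*d*(9/8 + x) (E(d, x) = (d + d)*(x + 9/8) = (2*d)*(9/8 + x) = 2*d*(9/8 + x))
E(1, P(-4, -5))*844 = ((¼)*1*(9 + 8*(-4)))*844 = ((¼)*1*(9 - 32))*844 = ((¼)*1*(-23))*844 = -23/4*844 = -4853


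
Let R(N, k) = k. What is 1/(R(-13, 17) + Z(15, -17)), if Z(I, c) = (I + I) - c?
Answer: 1/64 ≈ 0.015625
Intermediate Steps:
Z(I, c) = -c + 2*I (Z(I, c) = 2*I - c = -c + 2*I)
1/(R(-13, 17) + Z(15, -17)) = 1/(17 + (-1*(-17) + 2*15)) = 1/(17 + (17 + 30)) = 1/(17 + 47) = 1/64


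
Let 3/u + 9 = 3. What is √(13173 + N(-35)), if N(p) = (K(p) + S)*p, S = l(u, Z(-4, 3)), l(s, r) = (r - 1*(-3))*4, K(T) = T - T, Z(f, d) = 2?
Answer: √12473 ≈ 111.68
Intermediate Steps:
u = -½ (u = 3/(-9 + 3) = 3/(-6) = 3*(-⅙) = -½ ≈ -0.50000)
K(T) = 0
l(s, r) = 12 + 4*r (l(s, r) = (r + 3)*4 = (3 + r)*4 = 12 + 4*r)
S = 20 (S = 12 + 4*2 = 12 + 8 = 20)
N(p) = 20*p (N(p) = (0 + 20)*p = 20*p)
√(13173 + N(-35)) = √(13173 + 20*(-35)) = √(13173 - 700) = √12473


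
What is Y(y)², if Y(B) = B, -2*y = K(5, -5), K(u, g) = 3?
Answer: 9/4 ≈ 2.2500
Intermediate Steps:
y = -3/2 (y = -½*3 = -3/2 ≈ -1.5000)
Y(y)² = (-3/2)² = 9/4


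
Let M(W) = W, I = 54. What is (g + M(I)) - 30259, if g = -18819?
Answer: -49024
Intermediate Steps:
(g + M(I)) - 30259 = (-18819 + 54) - 30259 = -18765 - 30259 = -49024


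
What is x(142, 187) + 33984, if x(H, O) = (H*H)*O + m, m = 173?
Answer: 3804825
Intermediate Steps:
x(H, O) = 173 + O*H**2 (x(H, O) = (H*H)*O + 173 = H**2*O + 173 = O*H**2 + 173 = 173 + O*H**2)
x(142, 187) + 33984 = (173 + 187*142**2) + 33984 = (173 + 187*20164) + 33984 = (173 + 3770668) + 33984 = 3770841 + 33984 = 3804825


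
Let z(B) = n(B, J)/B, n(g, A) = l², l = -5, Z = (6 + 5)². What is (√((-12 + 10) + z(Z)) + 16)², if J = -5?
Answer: (176 + I*√217)²/121 ≈ 254.21 + 42.854*I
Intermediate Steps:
Z = 121 (Z = 11² = 121)
n(g, A) = 25 (n(g, A) = (-5)² = 25)
z(B) = 25/B
(√((-12 + 10) + z(Z)) + 16)² = (√((-12 + 10) + 25/121) + 16)² = (√(-2 + 25*(1/121)) + 16)² = (√(-2 + 25/121) + 16)² = (√(-217/121) + 16)² = (I*√217/11 + 16)² = (16 + I*√217/11)²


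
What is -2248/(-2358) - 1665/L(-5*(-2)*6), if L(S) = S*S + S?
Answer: 143387/287676 ≈ 0.49843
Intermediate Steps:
L(S) = S + S² (L(S) = S² + S = S + S²)
-2248/(-2358) - 1665/L(-5*(-2)*6) = -2248/(-2358) - 1665*1/(60*(1 - 5*(-2)*6)) = -2248*(-1/2358) - 1665*1/(60*(1 + 10*6)) = 1124/1179 - 1665*1/(60*(1 + 60)) = 1124/1179 - 1665/(60*61) = 1124/1179 - 1665/3660 = 1124/1179 - 1665*1/3660 = 1124/1179 - 111/244 = 143387/287676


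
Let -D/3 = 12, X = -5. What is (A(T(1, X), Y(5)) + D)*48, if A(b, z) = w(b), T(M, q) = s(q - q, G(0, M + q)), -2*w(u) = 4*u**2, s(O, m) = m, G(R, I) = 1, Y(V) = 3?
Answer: -1824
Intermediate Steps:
D = -36 (D = -3*12 = -36)
w(u) = -2*u**2
T(M, q) = 1
A(b, z) = -2*b**2
(A(T(1, X), Y(5)) + D)*48 = (-2*1**2 - 36)*48 = (-2*1 - 36)*48 = (-2 - 36)*48 = -38*48 = -1824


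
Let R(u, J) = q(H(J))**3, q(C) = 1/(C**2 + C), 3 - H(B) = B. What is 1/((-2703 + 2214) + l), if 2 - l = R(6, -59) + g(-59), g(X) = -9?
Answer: -59593201416/28485550276849 ≈ -0.0020920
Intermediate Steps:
H(B) = 3 - B
q(C) = 1/(C + C**2)
R(u, J) = 1/((3 - J)**3*(4 - J)**3) (R(u, J) = (1/((3 - J)*(1 + (3 - J))))**3 = (1/((3 - J)*(4 - J)))**3 = 1/((3 - J)**3*(4 - J)**3))
l = 655525215575/59593201416 (l = 2 - (1/((-4 - 59)**3*(-3 - 59)**3) - 9) = 2 - (1/((-63)**3*(-62)**3) - 9) = 2 - (-1/250047*(-1/238328) - 9) = 2 - (1/59593201416 - 9) = 2 - 1*(-536338812743/59593201416) = 2 + 536338812743/59593201416 = 655525215575/59593201416 ≈ 11.000)
1/((-2703 + 2214) + l) = 1/((-2703 + 2214) + 655525215575/59593201416) = 1/(-489 + 655525215575/59593201416) = 1/(-28485550276849/59593201416) = -59593201416/28485550276849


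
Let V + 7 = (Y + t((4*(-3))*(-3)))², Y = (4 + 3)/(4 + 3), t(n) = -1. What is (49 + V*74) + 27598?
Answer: 27129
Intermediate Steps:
Y = 1 (Y = 7/7 = 7*(⅐) = 1)
V = -7 (V = -7 + (1 - 1)² = -7 + 0² = -7 + 0 = -7)
(49 + V*74) + 27598 = (49 - 7*74) + 27598 = (49 - 518) + 27598 = -469 + 27598 = 27129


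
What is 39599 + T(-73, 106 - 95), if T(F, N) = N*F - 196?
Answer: 38600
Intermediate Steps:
T(F, N) = -196 + F*N (T(F, N) = F*N - 196 = -196 + F*N)
39599 + T(-73, 106 - 95) = 39599 + (-196 - 73*(106 - 95)) = 39599 + (-196 - 73*11) = 39599 + (-196 - 803) = 39599 - 999 = 38600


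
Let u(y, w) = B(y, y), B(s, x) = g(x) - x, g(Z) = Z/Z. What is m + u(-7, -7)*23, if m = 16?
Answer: 200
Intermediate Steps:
g(Z) = 1
B(s, x) = 1 - x
u(y, w) = 1 - y
m + u(-7, -7)*23 = 16 + (1 - 1*(-7))*23 = 16 + (1 + 7)*23 = 16 + 8*23 = 16 + 184 = 200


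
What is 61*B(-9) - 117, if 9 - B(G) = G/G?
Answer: 371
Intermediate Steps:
B(G) = 8 (B(G) = 9 - G/G = 9 - 1*1 = 9 - 1 = 8)
61*B(-9) - 117 = 61*8 - 117 = 488 - 117 = 371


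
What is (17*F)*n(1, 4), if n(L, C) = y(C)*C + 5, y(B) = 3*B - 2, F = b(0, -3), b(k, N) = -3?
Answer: -2295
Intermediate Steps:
F = -3
y(B) = -2 + 3*B
n(L, C) = 5 + C*(-2 + 3*C) (n(L, C) = (-2 + 3*C)*C + 5 = C*(-2 + 3*C) + 5 = 5 + C*(-2 + 3*C))
(17*F)*n(1, 4) = (17*(-3))*(5 + 4*(-2 + 3*4)) = -51*(5 + 4*(-2 + 12)) = -51*(5 + 4*10) = -51*(5 + 40) = -51*45 = -2295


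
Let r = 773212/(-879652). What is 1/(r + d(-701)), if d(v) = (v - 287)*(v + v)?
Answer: 219913/304618016385 ≈ 7.2193e-7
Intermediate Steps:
d(v) = 2*v*(-287 + v) (d(v) = (-287 + v)*(2*v) = 2*v*(-287 + v))
r = -193303/219913 (r = 773212*(-1/879652) = -193303/219913 ≈ -0.87900)
1/(r + d(-701)) = 1/(-193303/219913 + 2*(-701)*(-287 - 701)) = 1/(-193303/219913 + 2*(-701)*(-988)) = 1/(-193303/219913 + 1385176) = 1/(304618016385/219913) = 219913/304618016385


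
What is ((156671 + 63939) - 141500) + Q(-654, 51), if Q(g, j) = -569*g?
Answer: 451236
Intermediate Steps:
((156671 + 63939) - 141500) + Q(-654, 51) = ((156671 + 63939) - 141500) - 569*(-654) = (220610 - 141500) + 372126 = 79110 + 372126 = 451236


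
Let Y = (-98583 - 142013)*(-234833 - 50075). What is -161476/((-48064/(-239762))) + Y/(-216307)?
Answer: -112203637476359/99967112 ≈ -1.1224e+6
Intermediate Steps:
Y = 68547725168 (Y = -240596*(-284908) = 68547725168)
-161476/((-48064/(-239762))) + Y/(-216307) = -161476/((-48064/(-239762))) + 68547725168/(-216307) = -161476/((-48064*(-1/239762))) + 68547725168*(-1/216307) = -161476/24032/119881 - 5272901936/16639 = -161476*119881/24032 - 5272901936/16639 = -4839476089/6008 - 5272901936/16639 = -112203637476359/99967112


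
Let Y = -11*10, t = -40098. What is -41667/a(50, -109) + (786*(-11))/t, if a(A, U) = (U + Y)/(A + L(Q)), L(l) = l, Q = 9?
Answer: 5476496226/487859 ≈ 11226.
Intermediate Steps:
Y = -110
a(A, U) = (-110 + U)/(9 + A) (a(A, U) = (U - 110)/(A + 9) = (-110 + U)/(9 + A))
-41667/a(50, -109) + (786*(-11))/t = -41667*(9 + 50)/(-110 - 109) + (786*(-11))/(-40098) = -41667/(-219/59) - 8646*(-1/40098) = -41667/((1/59)*(-219)) + 1441/6683 = -41667/(-219/59) + 1441/6683 = -41667*(-59/219) + 1441/6683 = 819451/73 + 1441/6683 = 5476496226/487859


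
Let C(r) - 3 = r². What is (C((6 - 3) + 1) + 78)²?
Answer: 9409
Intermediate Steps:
C(r) = 3 + r²
(C((6 - 3) + 1) + 78)² = ((3 + ((6 - 3) + 1)²) + 78)² = ((3 + (3 + 1)²) + 78)² = ((3 + 4²) + 78)² = ((3 + 16) + 78)² = (19 + 78)² = 97² = 9409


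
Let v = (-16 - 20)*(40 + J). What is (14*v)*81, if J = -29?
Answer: -449064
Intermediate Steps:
v = -396 (v = (-16 - 20)*(40 - 29) = -36*11 = -396)
(14*v)*81 = (14*(-396))*81 = -5544*81 = -449064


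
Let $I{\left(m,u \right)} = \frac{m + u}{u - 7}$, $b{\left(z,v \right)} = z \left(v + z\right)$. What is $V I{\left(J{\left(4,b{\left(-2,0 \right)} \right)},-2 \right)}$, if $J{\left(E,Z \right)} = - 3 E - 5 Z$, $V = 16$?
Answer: $\frac{544}{9} \approx 60.444$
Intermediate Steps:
$J{\left(E,Z \right)} = - 5 Z - 3 E$
$I{\left(m,u \right)} = \frac{m + u}{-7 + u}$
$V I{\left(J{\left(4,b{\left(-2,0 \right)} \right)},-2 \right)} = 16 \frac{\left(- 5 \left(- 2 \left(0 - 2\right)\right) - 12\right) - 2}{-7 - 2} = 16 \frac{\left(- 5 \left(\left(-2\right) \left(-2\right)\right) - 12\right) - 2}{-9} = 16 \left(- \frac{\left(\left(-5\right) 4 - 12\right) - 2}{9}\right) = 16 \left(- \frac{\left(-20 - 12\right) - 2}{9}\right) = 16 \left(- \frac{-32 - 2}{9}\right) = 16 \left(\left(- \frac{1}{9}\right) \left(-34\right)\right) = 16 \cdot \frac{34}{9} = \frac{544}{9}$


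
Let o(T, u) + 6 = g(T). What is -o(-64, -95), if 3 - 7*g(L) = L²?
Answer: 4135/7 ≈ 590.71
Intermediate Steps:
g(L) = 3/7 - L²/7
o(T, u) = -39/7 - T²/7 (o(T, u) = -6 + (3/7 - T²/7) = -39/7 - T²/7)
-o(-64, -95) = -(-39/7 - ⅐*(-64)²) = -(-39/7 - ⅐*4096) = -(-39/7 - 4096/7) = -1*(-4135/7) = 4135/7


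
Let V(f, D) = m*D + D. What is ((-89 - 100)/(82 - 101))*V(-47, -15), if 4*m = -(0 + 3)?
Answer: -2835/76 ≈ -37.303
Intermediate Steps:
m = -¾ (m = (-(0 + 3))/4 = (-1*3)/4 = (¼)*(-3) = -¾ ≈ -0.75000)
V(f, D) = D/4 (V(f, D) = -3*D/4 + D = D/4)
((-89 - 100)/(82 - 101))*V(-47, -15) = ((-89 - 100)/(82 - 101))*((¼)*(-15)) = -189/(-19)*(-15/4) = -189*(-1/19)*(-15/4) = (189/19)*(-15/4) = -2835/76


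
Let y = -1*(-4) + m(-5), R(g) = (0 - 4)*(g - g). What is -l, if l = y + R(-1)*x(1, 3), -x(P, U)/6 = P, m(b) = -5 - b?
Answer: -4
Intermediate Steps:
x(P, U) = -6*P
R(g) = 0 (R(g) = -4*0 = 0)
y = 4 (y = -1*(-4) + (-5 - 1*(-5)) = 4 + (-5 + 5) = 4 + 0 = 4)
l = 4 (l = 4 + 0*(-6*1) = 4 + 0*(-6) = 4 + 0 = 4)
-l = -1*4 = -4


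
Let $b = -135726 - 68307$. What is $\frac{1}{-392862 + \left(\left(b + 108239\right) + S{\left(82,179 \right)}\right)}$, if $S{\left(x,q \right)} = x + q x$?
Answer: $- \frac{1}{473896} \approx -2.1102 \cdot 10^{-6}$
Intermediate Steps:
$b = -204033$ ($b = -135726 - 68307 = -204033$)
$\frac{1}{-392862 + \left(\left(b + 108239\right) + S{\left(82,179 \right)}\right)} = \frac{1}{-392862 + \left(\left(-204033 + 108239\right) + 82 \left(1 + 179\right)\right)} = \frac{1}{-392862 + \left(-95794 + 82 \cdot 180\right)} = \frac{1}{-392862 + \left(-95794 + 14760\right)} = \frac{1}{-392862 - 81034} = \frac{1}{-473896} = - \frac{1}{473896}$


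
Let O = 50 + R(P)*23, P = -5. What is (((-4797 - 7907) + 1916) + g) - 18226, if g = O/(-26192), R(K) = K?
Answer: -759934623/26192 ≈ -29014.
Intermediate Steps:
O = -65 (O = 50 - 5*23 = 50 - 115 = -65)
g = 65/26192 (g = -65/(-26192) = -65*(-1/26192) = 65/26192 ≈ 0.0024817)
(((-4797 - 7907) + 1916) + g) - 18226 = (((-4797 - 7907) + 1916) + 65/26192) - 18226 = ((-12704 + 1916) + 65/26192) - 18226 = (-10788 + 65/26192) - 18226 = -282559231/26192 - 18226 = -759934623/26192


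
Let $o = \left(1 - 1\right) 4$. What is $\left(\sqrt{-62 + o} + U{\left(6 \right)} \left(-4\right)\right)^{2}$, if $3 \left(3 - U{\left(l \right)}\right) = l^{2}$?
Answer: $\left(36 + i \sqrt{62}\right)^{2} \approx 1234.0 + 566.93 i$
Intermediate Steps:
$U{\left(l \right)} = 3 - \frac{l^{2}}{3}$
$o = 0$ ($o = 0 \cdot 4 = 0$)
$\left(\sqrt{-62 + o} + U{\left(6 \right)} \left(-4\right)\right)^{2} = \left(\sqrt{-62 + 0} + \left(3 - \frac{6^{2}}{3}\right) \left(-4\right)\right)^{2} = \left(\sqrt{-62} + \left(3 - 12\right) \left(-4\right)\right)^{2} = \left(i \sqrt{62} + \left(3 - 12\right) \left(-4\right)\right)^{2} = \left(i \sqrt{62} - -36\right)^{2} = \left(i \sqrt{62} + 36\right)^{2} = \left(36 + i \sqrt{62}\right)^{2}$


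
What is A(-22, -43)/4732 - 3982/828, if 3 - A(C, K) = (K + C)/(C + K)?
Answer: -1177573/244881 ≈ -4.8088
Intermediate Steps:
A(C, K) = 2 (A(C, K) = 3 - (K + C)/(C + K) = 3 - (C + K)/(C + K) = 3 - 1*1 = 3 - 1 = 2)
A(-22, -43)/4732 - 3982/828 = 2/4732 - 3982/828 = 2*(1/4732) - 3982*1/828 = 1/2366 - 1991/414 = -1177573/244881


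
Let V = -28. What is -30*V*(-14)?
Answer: -11760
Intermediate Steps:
-30*V*(-14) = -30*(-28)*(-14) = 840*(-14) = -11760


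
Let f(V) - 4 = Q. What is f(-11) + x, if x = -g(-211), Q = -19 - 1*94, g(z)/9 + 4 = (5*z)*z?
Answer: -2003518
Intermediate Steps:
g(z) = -36 + 45*z² (g(z) = -36 + 9*((5*z)*z) = -36 + 9*(5*z²) = -36 + 45*z²)
Q = -113 (Q = -19 - 94 = -113)
x = -2003409 (x = -(-36 + 45*(-211)²) = -(-36 + 45*44521) = -(-36 + 2003445) = -1*2003409 = -2003409)
f(V) = -109 (f(V) = 4 - 113 = -109)
f(-11) + x = -109 - 2003409 = -2003518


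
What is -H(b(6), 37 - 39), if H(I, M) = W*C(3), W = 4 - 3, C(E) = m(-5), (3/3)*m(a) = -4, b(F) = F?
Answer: 4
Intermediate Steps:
m(a) = -4
C(E) = -4
W = 1
H(I, M) = -4 (H(I, M) = 1*(-4) = -4)
-H(b(6), 37 - 39) = -1*(-4) = 4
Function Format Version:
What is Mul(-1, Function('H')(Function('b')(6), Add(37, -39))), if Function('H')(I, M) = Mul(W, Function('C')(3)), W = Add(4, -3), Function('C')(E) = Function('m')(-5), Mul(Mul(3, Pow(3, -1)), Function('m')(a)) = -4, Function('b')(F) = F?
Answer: 4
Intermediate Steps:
Function('m')(a) = -4
Function('C')(E) = -4
W = 1
Function('H')(I, M) = -4 (Function('H')(I, M) = Mul(1, -4) = -4)
Mul(-1, Function('H')(Function('b')(6), Add(37, -39))) = Mul(-1, -4) = 4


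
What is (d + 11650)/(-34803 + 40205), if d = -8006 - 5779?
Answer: -2135/5402 ≈ -0.39522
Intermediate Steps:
d = -13785
(d + 11650)/(-34803 + 40205) = (-13785 + 11650)/(-34803 + 40205) = -2135/5402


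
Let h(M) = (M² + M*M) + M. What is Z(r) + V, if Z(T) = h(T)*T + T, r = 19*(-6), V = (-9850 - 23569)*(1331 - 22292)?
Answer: 697545453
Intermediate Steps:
h(M) = M + 2*M² (h(M) = (M² + M²) + M = 2*M² + M = M + 2*M²)
V = 700495659 (V = -33419*(-20961) = 700495659)
r = -114
Z(T) = T + T²*(1 + 2*T) (Z(T) = (T*(1 + 2*T))*T + T = T²*(1 + 2*T) + T = T + T²*(1 + 2*T))
Z(r) + V = -114*(1 - 114*(1 + 2*(-114))) + 700495659 = -114*(1 - 114*(1 - 228)) + 700495659 = -114*(1 - 114*(-227)) + 700495659 = -114*(1 + 25878) + 700495659 = -114*25879 + 700495659 = -2950206 + 700495659 = 697545453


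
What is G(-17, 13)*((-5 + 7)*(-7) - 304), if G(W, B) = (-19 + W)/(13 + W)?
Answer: -2862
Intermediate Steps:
G(W, B) = (-19 + W)/(13 + W)
G(-17, 13)*((-5 + 7)*(-7) - 304) = ((-19 - 17)/(13 - 17))*((-5 + 7)*(-7) - 304) = (-36/(-4))*(2*(-7) - 304) = (-¼*(-36))*(-14 - 304) = 9*(-318) = -2862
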